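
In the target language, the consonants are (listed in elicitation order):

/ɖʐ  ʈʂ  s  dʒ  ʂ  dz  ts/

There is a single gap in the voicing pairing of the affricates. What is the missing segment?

place of articulation  voiceless  voiced  
alveolar          ts        dz      
postalveolar      —         dʒ      
retroflex         ʈʂ        ɖʐ      
The postalveolar row has no voiceless member, so the gap is the voiceless postalveolar affricate /tʃ/.

/tʃ/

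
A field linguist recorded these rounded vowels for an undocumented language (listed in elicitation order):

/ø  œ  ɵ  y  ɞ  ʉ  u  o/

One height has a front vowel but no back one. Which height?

low-mid

height            front     central   back    
high              y         ʉ         u       
high-mid          ø         ɵ         o       
low-mid           œ         ɞ         —       
Every height has a back member except low-mid, where /ɔ/ would be expected.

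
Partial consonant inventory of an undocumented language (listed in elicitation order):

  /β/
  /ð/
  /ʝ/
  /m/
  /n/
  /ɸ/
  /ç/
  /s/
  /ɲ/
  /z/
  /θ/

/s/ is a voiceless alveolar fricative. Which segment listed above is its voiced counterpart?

The voiced counterpart is a voiced alveolar fricative — in this inventory, /z/.

/z/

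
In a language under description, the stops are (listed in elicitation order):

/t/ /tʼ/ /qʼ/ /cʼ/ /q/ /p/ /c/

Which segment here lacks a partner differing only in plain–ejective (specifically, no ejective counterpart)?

/p/

Alveolar: /t/ ~ /tʼ/
Palatal: /c/ ~ /cʼ/
Uvular: /q/ ~ /qʼ/
Bilabial: only /p/ (plain); no ejective partner.
So /p/ is the unpaired segment.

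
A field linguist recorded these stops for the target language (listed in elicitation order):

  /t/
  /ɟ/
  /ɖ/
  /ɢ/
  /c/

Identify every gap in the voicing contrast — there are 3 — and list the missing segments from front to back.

alveolar: voiceless /t/, voiced —.
retroflex: voiceless —, voiced /ɖ/.
palatal: voiceless /c/, voiced /ɟ/.
uvular: voiceless —, voiced /ɢ/.
Gaps, from front to back: alveolar lacks voiced (/d/); retroflex lacks voiceless (/ʈ/); uvular lacks voiceless (/q/).

/d/, /ʈ/, /q/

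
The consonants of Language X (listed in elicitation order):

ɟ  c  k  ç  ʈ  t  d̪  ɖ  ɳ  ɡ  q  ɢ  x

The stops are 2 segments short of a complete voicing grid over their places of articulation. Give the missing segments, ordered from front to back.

/t̪/, /d/

dental: voiceless —, voiced /d̪/.
alveolar: voiceless /t/, voiced —.
retroflex: voiceless /ʈ/, voiced /ɖ/.
palatal: voiceless /c/, voiced /ɟ/.
velar: voiceless /k/, voiced /ɡ/.
uvular: voiceless /q/, voiced /ɢ/.
Gaps, from front to back: dental lacks voiceless (/t̪/); alveolar lacks voiced (/d/).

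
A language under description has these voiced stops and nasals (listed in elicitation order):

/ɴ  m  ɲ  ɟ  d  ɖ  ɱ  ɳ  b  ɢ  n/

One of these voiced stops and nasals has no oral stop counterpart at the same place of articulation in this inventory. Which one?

/ɱ/

Bilabial: /b/ ~ /m/
Alveolar: /d/ ~ /n/
Retroflex: /ɖ/ ~ /ɳ/
Palatal: /ɟ/ ~ /ɲ/
Uvular: /ɢ/ ~ /ɴ/
Labiodental: only /ɱ/ (nasal); no oral stop partner.
So /ɱ/ is the unpaired segment.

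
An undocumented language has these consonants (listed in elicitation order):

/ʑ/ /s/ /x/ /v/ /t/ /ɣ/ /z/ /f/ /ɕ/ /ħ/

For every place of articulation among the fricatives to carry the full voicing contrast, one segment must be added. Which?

Voiceless: /f/ (labiodental), /s/ (alveolar), /ɕ/ (alveolo-palatal), /x/ (velar), /ħ/ (pharyngeal).
Voiced: /v/ (labiodental), /z/ (alveolar), /ʑ/ (alveolo-palatal), /ɣ/ (velar).
The pharyngeal row has no voiced member, so the gap is the voiced pharyngeal fricative /ʕ/.

/ʕ/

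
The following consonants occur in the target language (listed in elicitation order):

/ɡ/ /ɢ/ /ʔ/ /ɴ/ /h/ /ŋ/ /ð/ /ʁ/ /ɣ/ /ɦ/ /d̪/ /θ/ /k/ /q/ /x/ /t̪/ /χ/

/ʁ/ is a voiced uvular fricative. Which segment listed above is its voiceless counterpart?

/χ/

The voiceless counterpart is a voiceless uvular fricative — in this inventory, /χ/.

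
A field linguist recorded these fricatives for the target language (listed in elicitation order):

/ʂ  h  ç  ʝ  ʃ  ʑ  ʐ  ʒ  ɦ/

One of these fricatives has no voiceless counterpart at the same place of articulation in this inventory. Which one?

Postalveolar: /ʃ/ ~ /ʒ/
Retroflex: /ʂ/ ~ /ʐ/
Palatal: /ç/ ~ /ʝ/
Glottal: /h/ ~ /ɦ/
Alveolo-palatal: only /ʑ/ (voiced); no voiceless partner.
So /ʑ/ is the unpaired segment.

/ʑ/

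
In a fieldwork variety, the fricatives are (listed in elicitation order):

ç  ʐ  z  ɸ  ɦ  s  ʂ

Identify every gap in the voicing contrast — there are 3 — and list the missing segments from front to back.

/β/, /ʝ/, /h/

bilabial: voiceless /ɸ/, voiced —.
alveolar: voiceless /s/, voiced /z/.
retroflex: voiceless /ʂ/, voiced /ʐ/.
palatal: voiceless /ç/, voiced —.
glottal: voiceless —, voiced /ɦ/.
Gaps, from front to back: bilabial lacks voiced (/β/); palatal lacks voiced (/ʝ/); glottal lacks voiceless (/h/).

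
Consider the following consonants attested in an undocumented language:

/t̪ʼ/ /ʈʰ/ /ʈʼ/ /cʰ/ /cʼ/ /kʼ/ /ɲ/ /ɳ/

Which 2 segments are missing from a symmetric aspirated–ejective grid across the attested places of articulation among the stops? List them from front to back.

dental: aspirated —, ejective /t̪ʼ/.
retroflex: aspirated /ʈʰ/, ejective /ʈʼ/.
palatal: aspirated /cʰ/, ejective /cʼ/.
velar: aspirated —, ejective /kʼ/.
Gaps, from front to back: dental lacks aspirated (/t̪ʰ/); velar lacks aspirated (/kʰ/).

/t̪ʰ/, /kʰ/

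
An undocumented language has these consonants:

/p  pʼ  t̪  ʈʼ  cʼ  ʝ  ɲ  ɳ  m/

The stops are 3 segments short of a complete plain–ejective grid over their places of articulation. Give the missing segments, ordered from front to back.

bilabial: plain /p/, ejective /pʼ/.
dental: plain /t̪/, ejective —.
retroflex: plain —, ejective /ʈʼ/.
palatal: plain —, ejective /cʼ/.
Gaps, from front to back: dental lacks ejective (/t̪ʼ/); retroflex lacks plain (/ʈ/); palatal lacks plain (/c/).

/t̪ʼ/, /ʈ/, /c/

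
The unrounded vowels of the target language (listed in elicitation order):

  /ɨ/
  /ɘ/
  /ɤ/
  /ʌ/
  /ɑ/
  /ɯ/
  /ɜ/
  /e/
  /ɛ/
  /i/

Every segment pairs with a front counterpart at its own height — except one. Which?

/ɑ/

High: /i/ ~ /ɨ/ ~ /ɯ/
High-mid: /e/ ~ /ɘ/ ~ /ɤ/
Low-mid: /ɛ/ ~ /ɜ/ ~ /ʌ/
Low: only /ɑ/ (back); no front partner.
So /ɑ/ is the unpaired segment.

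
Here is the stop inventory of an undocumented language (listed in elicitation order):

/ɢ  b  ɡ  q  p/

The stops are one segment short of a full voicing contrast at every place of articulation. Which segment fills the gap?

/k/

bilabial: voiceless /p/, voiced /b/.
velar: voiceless —, voiced /ɡ/.
uvular: voiceless /q/, voiced /ɢ/.
The velar row has no voiceless member, so the gap is the voiceless velar stop /k/.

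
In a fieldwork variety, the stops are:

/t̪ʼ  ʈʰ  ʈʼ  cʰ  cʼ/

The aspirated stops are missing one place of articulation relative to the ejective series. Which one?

Aspirated: /ʈʰ/ (retroflex), /cʰ/ (palatal).
Ejective: /t̪ʼ/ (dental), /ʈʼ/ (retroflex), /cʼ/ (palatal).
Every place of articulation has an aspirated member except dental, where /t̪ʰ/ would be expected.

dental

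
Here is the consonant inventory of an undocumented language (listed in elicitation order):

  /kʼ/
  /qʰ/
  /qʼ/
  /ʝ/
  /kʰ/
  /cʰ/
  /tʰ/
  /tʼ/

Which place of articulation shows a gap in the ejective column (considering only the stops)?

palatal

Aspirated: /tʰ/ (alveolar), /cʰ/ (palatal), /kʰ/ (velar), /qʰ/ (uvular).
Ejective: /tʼ/ (alveolar), /kʼ/ (velar), /qʼ/ (uvular).
Every place of articulation has an ejective member except palatal, where /cʼ/ would be expected.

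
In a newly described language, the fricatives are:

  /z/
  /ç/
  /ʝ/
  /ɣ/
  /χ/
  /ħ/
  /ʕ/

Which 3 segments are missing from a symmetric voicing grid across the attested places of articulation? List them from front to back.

/s/, /x/, /ʁ/

place of articulation  voiceless  voiced  
alveolar          —         z       
palatal           ç         ʝ       
velar             —         ɣ       
uvular            χ         —       
pharyngeal        ħ         ʕ       
Gaps, from front to back: alveolar lacks voiceless (/s/); velar lacks voiceless (/x/); uvular lacks voiced (/ʁ/).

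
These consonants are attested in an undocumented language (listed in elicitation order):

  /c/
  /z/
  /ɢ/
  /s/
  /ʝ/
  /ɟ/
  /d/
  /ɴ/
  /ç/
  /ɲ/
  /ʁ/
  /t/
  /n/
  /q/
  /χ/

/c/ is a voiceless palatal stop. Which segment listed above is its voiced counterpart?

/ɟ/

The voiced counterpart is a voiced palatal stop — in this inventory, /ɟ/.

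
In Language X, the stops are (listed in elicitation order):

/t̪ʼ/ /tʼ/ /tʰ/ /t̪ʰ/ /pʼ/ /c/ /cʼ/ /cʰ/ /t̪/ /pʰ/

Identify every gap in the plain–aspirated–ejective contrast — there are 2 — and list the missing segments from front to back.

/p/, /t/

place of articulation  plain     aspirated  ejective
bilabial          —         pʰ        pʼ      
dental            t̪        t̪ʰ       t̪ʼ     
alveolar          —         tʰ        tʼ      
palatal           c         cʰ        cʼ      
Gaps, from front to back: bilabial lacks plain (/p/); alveolar lacks plain (/t/).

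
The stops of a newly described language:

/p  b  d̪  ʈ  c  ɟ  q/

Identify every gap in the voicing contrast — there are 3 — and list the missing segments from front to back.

bilabial: voiceless /p/, voiced /b/.
dental: voiceless —, voiced /d̪/.
retroflex: voiceless /ʈ/, voiced —.
palatal: voiceless /c/, voiced /ɟ/.
uvular: voiceless /q/, voiced —.
Gaps, from front to back: dental lacks voiceless (/t̪/); retroflex lacks voiced (/ɖ/); uvular lacks voiced (/ɢ/).

/t̪/, /ɖ/, /ɢ/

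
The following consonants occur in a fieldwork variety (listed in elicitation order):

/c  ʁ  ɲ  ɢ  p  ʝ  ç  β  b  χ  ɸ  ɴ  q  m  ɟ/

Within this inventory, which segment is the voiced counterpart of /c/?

/c/ is a voiceless palatal stop.
The voiced counterpart is a voiced palatal stop — in this inventory, /ɟ/.

/ɟ/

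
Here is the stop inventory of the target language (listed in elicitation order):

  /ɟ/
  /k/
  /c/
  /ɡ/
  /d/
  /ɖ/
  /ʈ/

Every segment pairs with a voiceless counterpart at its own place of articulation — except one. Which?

/d/

Retroflex: /ʈ/ ~ /ɖ/
Palatal: /c/ ~ /ɟ/
Velar: /k/ ~ /ɡ/
Alveolar: only /d/ (voiced); no voiceless partner.
So /d/ is the unpaired segment.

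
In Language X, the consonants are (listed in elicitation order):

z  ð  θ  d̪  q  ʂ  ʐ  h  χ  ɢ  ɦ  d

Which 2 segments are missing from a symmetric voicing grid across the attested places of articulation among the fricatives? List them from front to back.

place of articulation  voiceless  voiced  
dental            θ         ð       
alveolar          —         z       
retroflex         ʂ         ʐ       
uvular            χ         —       
glottal           h         ɦ       
Gaps, from front to back: alveolar lacks voiceless (/s/); uvular lacks voiced (/ʁ/).

/s/, /ʁ/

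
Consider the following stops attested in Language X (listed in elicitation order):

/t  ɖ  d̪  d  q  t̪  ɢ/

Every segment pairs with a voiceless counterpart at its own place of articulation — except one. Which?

Dental: /t̪/ ~ /d̪/
Alveolar: /t/ ~ /d/
Uvular: /q/ ~ /ɢ/
Retroflex: only /ɖ/ (voiced); no voiceless partner.
So /ɖ/ is the unpaired segment.

/ɖ/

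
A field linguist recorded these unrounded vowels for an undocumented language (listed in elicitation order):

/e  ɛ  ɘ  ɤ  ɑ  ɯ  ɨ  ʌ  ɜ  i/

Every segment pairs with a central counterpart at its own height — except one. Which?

High: /i/ ~ /ɨ/ ~ /ɯ/
High-mid: /e/ ~ /ɘ/ ~ /ɤ/
Low-mid: /ɛ/ ~ /ɜ/ ~ /ʌ/
Low: only /ɑ/ (back); no central partner.
So /ɑ/ is the unpaired segment.

/ɑ/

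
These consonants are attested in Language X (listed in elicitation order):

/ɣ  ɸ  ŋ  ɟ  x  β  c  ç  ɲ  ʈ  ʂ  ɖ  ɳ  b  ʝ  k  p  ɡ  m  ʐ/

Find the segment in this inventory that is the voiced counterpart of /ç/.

/ʝ/

/ç/ is a voiceless palatal fricative.
The voiced counterpart is a voiced palatal fricative — in this inventory, /ʝ/.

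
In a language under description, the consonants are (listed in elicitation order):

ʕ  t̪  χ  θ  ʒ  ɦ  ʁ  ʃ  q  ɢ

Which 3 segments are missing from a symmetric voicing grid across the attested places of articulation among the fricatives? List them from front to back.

/ð/, /ħ/, /h/

place of articulation  voiceless  voiced  
dental            θ         —       
postalveolar      ʃ         ʒ       
uvular            χ         ʁ       
pharyngeal        —         ʕ       
glottal           —         ɦ       
Gaps, from front to back: dental lacks voiced (/ð/); pharyngeal lacks voiceless (/ħ/); glottal lacks voiceless (/h/).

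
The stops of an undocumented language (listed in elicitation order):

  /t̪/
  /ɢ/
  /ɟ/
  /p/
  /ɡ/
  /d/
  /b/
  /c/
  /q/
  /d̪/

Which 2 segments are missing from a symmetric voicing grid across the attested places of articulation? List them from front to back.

Voiceless: /p/ (bilabial), /t̪/ (dental), /c/ (palatal), /q/ (uvular).
Voiced: /b/ (bilabial), /d̪/ (dental), /d/ (alveolar), /ɟ/ (palatal), /ɡ/ (velar), /ɢ/ (uvular).
Gaps, from front to back: alveolar lacks voiceless (/t/); velar lacks voiceless (/k/).

/t/, /k/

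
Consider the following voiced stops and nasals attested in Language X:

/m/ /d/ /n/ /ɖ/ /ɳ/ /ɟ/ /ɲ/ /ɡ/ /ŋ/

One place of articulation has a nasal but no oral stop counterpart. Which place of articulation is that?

place of articulation  oral stop  nasal   
bilabial          —         m       
alveolar          d         n       
retroflex         ɖ         ɳ       
palatal           ɟ         ɲ       
velar             ɡ         ŋ       
Every place of articulation has an oral stop member except bilabial, where /b/ would be expected.

bilabial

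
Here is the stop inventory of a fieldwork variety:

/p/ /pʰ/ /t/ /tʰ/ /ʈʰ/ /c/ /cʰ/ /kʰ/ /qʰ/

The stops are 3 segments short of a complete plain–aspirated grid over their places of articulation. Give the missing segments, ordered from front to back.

place of articulation  plain     aspirated
bilabial          p         pʰ      
alveolar          t         tʰ      
retroflex         —         ʈʰ      
palatal           c         cʰ      
velar             —         kʰ      
uvular            —         qʰ      
Gaps, from front to back: retroflex lacks plain (/ʈ/); velar lacks plain (/k/); uvular lacks plain (/q/).

/ʈ/, /k/, /q/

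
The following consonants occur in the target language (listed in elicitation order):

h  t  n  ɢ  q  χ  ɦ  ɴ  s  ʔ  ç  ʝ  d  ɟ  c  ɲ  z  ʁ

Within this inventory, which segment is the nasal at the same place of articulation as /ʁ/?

/ɴ/

/ʁ/ is a voiced uvular fricative.
The nasal at the same place is an uvular nasal — in this inventory, /ɴ/.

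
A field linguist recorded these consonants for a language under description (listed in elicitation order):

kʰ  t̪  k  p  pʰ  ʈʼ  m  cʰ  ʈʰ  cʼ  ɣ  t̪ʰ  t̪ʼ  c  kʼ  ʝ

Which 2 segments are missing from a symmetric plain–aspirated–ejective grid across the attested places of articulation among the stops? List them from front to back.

/pʼ/, /ʈ/

Plain: /p/ (bilabial), /t̪/ (dental), /c/ (palatal), /k/ (velar).
Aspirated: /pʰ/ (bilabial), /t̪ʰ/ (dental), /ʈʰ/ (retroflex), /cʰ/ (palatal), /kʰ/ (velar).
Ejective: /t̪ʼ/ (dental), /ʈʼ/ (retroflex), /cʼ/ (palatal), /kʼ/ (velar).
Gaps, from front to back: bilabial lacks ejective (/pʼ/); retroflex lacks plain (/ʈ/).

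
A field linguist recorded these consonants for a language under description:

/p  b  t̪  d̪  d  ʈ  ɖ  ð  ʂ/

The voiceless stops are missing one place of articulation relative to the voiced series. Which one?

alveolar

place of articulation  voiceless  voiced  
bilabial          p         b       
dental            t̪        d̪      
alveolar          —         d       
retroflex         ʈ         ɖ       
Every place of articulation has a voiceless member except alveolar, where /t/ would be expected.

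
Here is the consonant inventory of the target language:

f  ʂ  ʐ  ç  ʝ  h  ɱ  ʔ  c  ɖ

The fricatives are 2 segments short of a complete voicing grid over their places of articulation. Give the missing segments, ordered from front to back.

/v/, /ɦ/

place of articulation  voiceless  voiced  
labiodental       f         —       
retroflex         ʂ         ʐ       
palatal           ç         ʝ       
glottal           h         —       
Gaps, from front to back: labiodental lacks voiced (/v/); glottal lacks voiced (/ɦ/).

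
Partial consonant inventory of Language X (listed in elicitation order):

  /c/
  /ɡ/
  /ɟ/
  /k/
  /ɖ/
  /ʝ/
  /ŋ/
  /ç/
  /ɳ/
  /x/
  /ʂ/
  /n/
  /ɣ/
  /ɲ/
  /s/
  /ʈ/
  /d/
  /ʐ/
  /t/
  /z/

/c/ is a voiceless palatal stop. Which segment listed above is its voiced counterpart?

The voiced counterpart is a voiced palatal stop — in this inventory, /ɟ/.

/ɟ/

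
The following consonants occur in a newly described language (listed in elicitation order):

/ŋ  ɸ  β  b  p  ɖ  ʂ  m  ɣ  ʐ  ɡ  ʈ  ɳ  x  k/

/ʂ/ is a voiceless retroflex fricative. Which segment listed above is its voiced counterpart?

The voiced counterpart is a voiced retroflex fricative — in this inventory, /ʐ/.

/ʐ/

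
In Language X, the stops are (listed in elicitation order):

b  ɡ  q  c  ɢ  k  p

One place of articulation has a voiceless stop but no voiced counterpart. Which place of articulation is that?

place of articulation  voiceless  voiced  
bilabial          p         b       
palatal           c         —       
velar             k         ɡ       
uvular            q         ɢ       
Every place of articulation has a voiced member except palatal, where /ɟ/ would be expected.

palatal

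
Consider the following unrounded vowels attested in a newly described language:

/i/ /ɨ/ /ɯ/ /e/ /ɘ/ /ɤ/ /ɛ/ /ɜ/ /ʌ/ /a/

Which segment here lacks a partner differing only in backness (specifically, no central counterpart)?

/a/

High: /i/ ~ /ɨ/ ~ /ɯ/
High-mid: /e/ ~ /ɘ/ ~ /ɤ/
Low-mid: /ɛ/ ~ /ɜ/ ~ /ʌ/
Low: only /a/ (front); no central partner.
So /a/ is the unpaired segment.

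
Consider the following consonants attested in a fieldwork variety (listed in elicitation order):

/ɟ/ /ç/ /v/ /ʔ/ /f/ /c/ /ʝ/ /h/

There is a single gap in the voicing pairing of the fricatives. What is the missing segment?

Voiceless: /f/ (labiodental), /ç/ (palatal), /h/ (glottal).
Voiced: /v/ (labiodental), /ʝ/ (palatal).
The glottal row has no voiced member, so the gap is the voiced glottal fricative /ɦ/.

/ɦ/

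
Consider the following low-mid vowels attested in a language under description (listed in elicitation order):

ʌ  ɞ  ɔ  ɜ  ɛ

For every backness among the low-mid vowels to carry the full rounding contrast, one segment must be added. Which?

/œ/

Unrounded: /ɛ/ (front), /ɜ/ (central), /ʌ/ (back).
Rounded: /ɞ/ (central), /ɔ/ (back).
The front row has no rounded member, so the gap is the front rounded vowel /œ/.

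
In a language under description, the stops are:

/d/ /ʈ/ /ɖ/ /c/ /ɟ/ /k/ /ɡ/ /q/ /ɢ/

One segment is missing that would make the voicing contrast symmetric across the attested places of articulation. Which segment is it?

Voiceless: /ʈ/ (retroflex), /c/ (palatal), /k/ (velar), /q/ (uvular).
Voiced: /d/ (alveolar), /ɖ/ (retroflex), /ɟ/ (palatal), /ɡ/ (velar), /ɢ/ (uvular).
The alveolar row has no voiceless member, so the gap is the voiceless alveolar stop /t/.

/t/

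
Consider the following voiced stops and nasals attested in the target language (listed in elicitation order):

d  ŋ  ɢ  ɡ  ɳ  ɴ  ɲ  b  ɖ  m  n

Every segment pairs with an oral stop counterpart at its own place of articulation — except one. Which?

Bilabial: /b/ ~ /m/
Alveolar: /d/ ~ /n/
Retroflex: /ɖ/ ~ /ɳ/
Velar: /ɡ/ ~ /ŋ/
Uvular: /ɢ/ ~ /ɴ/
Palatal: only /ɲ/ (nasal); no oral stop partner.
So /ɲ/ is the unpaired segment.

/ɲ/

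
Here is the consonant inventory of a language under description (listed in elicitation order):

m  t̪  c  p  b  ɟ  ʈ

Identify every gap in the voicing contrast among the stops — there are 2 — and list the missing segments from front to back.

Voiceless: /p/ (bilabial), /t̪/ (dental), /ʈ/ (retroflex), /c/ (palatal).
Voiced: /b/ (bilabial), /ɟ/ (palatal).
Gaps, from front to back: dental lacks voiced (/d̪/); retroflex lacks voiced (/ɖ/).

/d̪/, /ɖ/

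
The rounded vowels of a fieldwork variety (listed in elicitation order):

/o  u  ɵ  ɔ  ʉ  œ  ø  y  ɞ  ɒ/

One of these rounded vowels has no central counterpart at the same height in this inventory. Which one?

/ɒ/

High: /y/ ~ /ʉ/ ~ /u/
High-mid: /ø/ ~ /ɵ/ ~ /o/
Low-mid: /œ/ ~ /ɞ/ ~ /ɔ/
Low: only /ɒ/ (back); no central partner.
So /ɒ/ is the unpaired segment.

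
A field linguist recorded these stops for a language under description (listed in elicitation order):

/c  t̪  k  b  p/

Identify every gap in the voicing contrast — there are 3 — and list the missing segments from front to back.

bilabial: voiceless /p/, voiced /b/.
dental: voiceless /t̪/, voiced —.
palatal: voiceless /c/, voiced —.
velar: voiceless /k/, voiced —.
Gaps, from front to back: dental lacks voiced (/d̪/); palatal lacks voiced (/ɟ/); velar lacks voiced (/ɡ/).

/d̪/, /ɟ/, /ɡ/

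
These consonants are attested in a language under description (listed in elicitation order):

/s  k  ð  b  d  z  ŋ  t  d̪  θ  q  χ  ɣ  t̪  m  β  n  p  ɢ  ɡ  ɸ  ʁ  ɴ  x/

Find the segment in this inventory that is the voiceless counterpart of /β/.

/β/ is a voiced bilabial fricative.
The voiceless counterpart is a voiceless bilabial fricative — in this inventory, /ɸ/.

/ɸ/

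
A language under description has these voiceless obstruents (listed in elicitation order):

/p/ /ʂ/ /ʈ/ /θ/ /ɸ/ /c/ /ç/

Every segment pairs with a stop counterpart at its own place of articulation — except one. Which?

Bilabial: /p/ ~ /ɸ/
Retroflex: /ʈ/ ~ /ʂ/
Palatal: /c/ ~ /ç/
Dental: only /θ/ (fricative); no stop partner.
So /θ/ is the unpaired segment.

/θ/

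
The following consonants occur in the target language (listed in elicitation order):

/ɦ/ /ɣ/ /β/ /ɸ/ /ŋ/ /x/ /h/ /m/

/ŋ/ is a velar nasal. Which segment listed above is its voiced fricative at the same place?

The voiced fricative at the same place is a voiced velar fricative — in this inventory, /ɣ/.

/ɣ/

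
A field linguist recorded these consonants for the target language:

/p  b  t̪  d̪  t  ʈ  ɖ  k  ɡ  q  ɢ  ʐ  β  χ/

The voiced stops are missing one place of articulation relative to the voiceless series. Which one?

alveolar

Voiceless: /p/ (bilabial), /t̪/ (dental), /t/ (alveolar), /ʈ/ (retroflex), /k/ (velar), /q/ (uvular).
Voiced: /b/ (bilabial), /d̪/ (dental), /ɖ/ (retroflex), /ɡ/ (velar), /ɢ/ (uvular).
Every place of articulation has a voiced member except alveolar, where /d/ would be expected.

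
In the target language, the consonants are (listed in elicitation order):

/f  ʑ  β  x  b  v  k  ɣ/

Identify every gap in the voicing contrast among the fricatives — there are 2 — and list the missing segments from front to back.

/ɸ/, /ɕ/

place of articulation  voiceless  voiced  
bilabial          —         β       
labiodental       f         v       
alveolo-palatal   —         ʑ       
velar             x         ɣ       
Gaps, from front to back: bilabial lacks voiceless (/ɸ/); alveolo-palatal lacks voiceless (/ɕ/).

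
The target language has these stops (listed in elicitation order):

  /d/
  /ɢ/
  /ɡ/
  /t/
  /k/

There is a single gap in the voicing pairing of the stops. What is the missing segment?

/q/

place of articulation  voiceless  voiced  
alveolar          t         d       
velar             k         ɡ       
uvular            —         ɢ       
The uvular row has no voiceless member, so the gap is the voiceless uvular stop /q/.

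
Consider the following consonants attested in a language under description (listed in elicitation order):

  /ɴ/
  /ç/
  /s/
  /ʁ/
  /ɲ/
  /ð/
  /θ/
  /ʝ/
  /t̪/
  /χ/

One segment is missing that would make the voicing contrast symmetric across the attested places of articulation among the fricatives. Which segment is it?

/z/

Voiceless: /θ/ (dental), /s/ (alveolar), /ç/ (palatal), /χ/ (uvular).
Voiced: /ð/ (dental), /ʝ/ (palatal), /ʁ/ (uvular).
The alveolar row has no voiced member, so the gap is the voiced alveolar fricative /z/.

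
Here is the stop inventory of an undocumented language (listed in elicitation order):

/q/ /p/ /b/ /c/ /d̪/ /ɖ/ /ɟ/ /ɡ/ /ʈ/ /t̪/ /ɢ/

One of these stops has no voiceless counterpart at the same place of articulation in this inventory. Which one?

/ɡ/

Bilabial: /p/ ~ /b/
Dental: /t̪/ ~ /d̪/
Retroflex: /ʈ/ ~ /ɖ/
Palatal: /c/ ~ /ɟ/
Uvular: /q/ ~ /ɢ/
Velar: only /ɡ/ (voiced); no voiceless partner.
So /ɡ/ is the unpaired segment.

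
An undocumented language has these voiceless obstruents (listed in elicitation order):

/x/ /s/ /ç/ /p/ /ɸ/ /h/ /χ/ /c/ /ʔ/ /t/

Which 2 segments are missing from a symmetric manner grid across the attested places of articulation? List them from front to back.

place of articulation  stop      fricative
bilabial          p         ɸ       
alveolar          t         s       
palatal           c         ç       
velar             —         x       
uvular            —         χ       
glottal           ʔ         h       
Gaps, from front to back: velar lacks stop (/k/); uvular lacks stop (/q/).

/k/, /q/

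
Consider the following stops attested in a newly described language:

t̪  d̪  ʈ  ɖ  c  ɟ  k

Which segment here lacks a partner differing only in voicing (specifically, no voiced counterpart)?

Dental: /t̪/ ~ /d̪/
Retroflex: /ʈ/ ~ /ɖ/
Palatal: /c/ ~ /ɟ/
Velar: only /k/ (voiceless); no voiced partner.
So /k/ is the unpaired segment.

/k/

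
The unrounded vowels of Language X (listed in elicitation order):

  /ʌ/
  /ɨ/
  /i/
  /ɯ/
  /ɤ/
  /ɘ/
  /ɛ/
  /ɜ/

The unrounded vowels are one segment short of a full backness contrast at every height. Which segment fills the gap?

/e/

high: front /i/, central /ɨ/, back /ɯ/.
high-mid: front —, central /ɘ/, back /ɤ/.
low-mid: front /ɛ/, central /ɜ/, back /ʌ/.
The high-mid row has no front member, so the gap is the high-mid front unrounded vowel /e/.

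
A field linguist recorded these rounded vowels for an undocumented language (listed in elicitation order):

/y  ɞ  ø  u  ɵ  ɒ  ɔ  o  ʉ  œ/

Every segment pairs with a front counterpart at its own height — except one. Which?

High: /y/ ~ /ʉ/ ~ /u/
High-mid: /ø/ ~ /ɵ/ ~ /o/
Low-mid: /œ/ ~ /ɞ/ ~ /ɔ/
Low: only /ɒ/ (back); no front partner.
So /ɒ/ is the unpaired segment.

/ɒ/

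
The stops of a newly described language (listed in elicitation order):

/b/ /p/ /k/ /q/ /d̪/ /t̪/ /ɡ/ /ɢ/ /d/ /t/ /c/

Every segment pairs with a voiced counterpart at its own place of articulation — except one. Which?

/c/

Bilabial: /p/ ~ /b/
Dental: /t̪/ ~ /d̪/
Alveolar: /t/ ~ /d/
Velar: /k/ ~ /ɡ/
Uvular: /q/ ~ /ɢ/
Palatal: only /c/ (voiceless); no voiced partner.
So /c/ is the unpaired segment.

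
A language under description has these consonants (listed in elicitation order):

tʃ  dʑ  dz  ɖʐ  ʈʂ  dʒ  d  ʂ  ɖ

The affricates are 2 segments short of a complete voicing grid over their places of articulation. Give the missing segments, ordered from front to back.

/ts/, /tɕ/

Voiceless: /tʃ/ (postalveolar), /ʈʂ/ (retroflex).
Voiced: /dz/ (alveolar), /dʒ/ (postalveolar), /ɖʐ/ (retroflex), /dʑ/ (alveolo-palatal).
Gaps, from front to back: alveolar lacks voiceless (/ts/); alveolo-palatal lacks voiceless (/tɕ/).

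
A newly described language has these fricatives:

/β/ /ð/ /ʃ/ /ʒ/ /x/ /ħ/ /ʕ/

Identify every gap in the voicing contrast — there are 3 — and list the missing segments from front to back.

/ɸ/, /θ/, /ɣ/

place of articulation  voiceless  voiced  
bilabial          —         β       
dental            —         ð       
postalveolar      ʃ         ʒ       
velar             x         —       
pharyngeal        ħ         ʕ       
Gaps, from front to back: bilabial lacks voiceless (/ɸ/); dental lacks voiceless (/θ/); velar lacks voiced (/ɣ/).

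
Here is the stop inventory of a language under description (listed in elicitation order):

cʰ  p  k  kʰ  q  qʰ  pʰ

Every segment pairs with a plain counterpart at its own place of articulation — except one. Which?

/cʰ/

Bilabial: /p/ ~ /pʰ/
Velar: /k/ ~ /kʰ/
Uvular: /q/ ~ /qʰ/
Palatal: only /cʰ/ (aspirated); no plain partner.
So /cʰ/ is the unpaired segment.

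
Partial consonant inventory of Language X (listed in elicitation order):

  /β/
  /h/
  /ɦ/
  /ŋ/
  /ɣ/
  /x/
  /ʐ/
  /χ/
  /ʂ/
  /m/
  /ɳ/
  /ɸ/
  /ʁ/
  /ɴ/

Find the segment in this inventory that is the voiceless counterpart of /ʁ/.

/ʁ/ is a voiced uvular fricative.
The voiceless counterpart is a voiceless uvular fricative — in this inventory, /χ/.

/χ/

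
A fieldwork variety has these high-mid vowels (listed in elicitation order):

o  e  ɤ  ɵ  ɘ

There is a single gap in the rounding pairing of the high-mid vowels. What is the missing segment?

/ø/

backness          unrounded  rounded 
front             e         —       
central           ɘ         ɵ       
back              ɤ         o       
The front row has no rounded member, so the gap is the front rounded vowel /ø/.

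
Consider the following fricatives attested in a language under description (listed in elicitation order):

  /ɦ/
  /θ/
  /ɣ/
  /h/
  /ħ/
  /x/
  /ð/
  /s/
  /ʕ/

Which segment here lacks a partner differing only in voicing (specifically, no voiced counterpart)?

Dental: /θ/ ~ /ð/
Velar: /x/ ~ /ɣ/
Pharyngeal: /ħ/ ~ /ʕ/
Glottal: /h/ ~ /ɦ/
Alveolar: only /s/ (voiceless); no voiced partner.
So /s/ is the unpaired segment.

/s/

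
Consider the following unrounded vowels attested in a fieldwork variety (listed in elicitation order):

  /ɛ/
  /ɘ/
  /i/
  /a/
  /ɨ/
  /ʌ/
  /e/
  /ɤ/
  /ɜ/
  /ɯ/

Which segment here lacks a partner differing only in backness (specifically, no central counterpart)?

High: /i/ ~ /ɨ/ ~ /ɯ/
High-mid: /e/ ~ /ɘ/ ~ /ɤ/
Low-mid: /ɛ/ ~ /ɜ/ ~ /ʌ/
Low: only /a/ (front); no central partner.
So /a/ is the unpaired segment.

/a/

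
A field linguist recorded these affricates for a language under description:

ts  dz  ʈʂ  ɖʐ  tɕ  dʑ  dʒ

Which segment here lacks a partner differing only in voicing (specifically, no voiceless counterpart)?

/dʒ/

Alveolar: /ts/ ~ /dz/
Retroflex: /ʈʂ/ ~ /ɖʐ/
Alveolo-palatal: /tɕ/ ~ /dʑ/
Postalveolar: only /dʒ/ (voiced); no voiceless partner.
So /dʒ/ is the unpaired segment.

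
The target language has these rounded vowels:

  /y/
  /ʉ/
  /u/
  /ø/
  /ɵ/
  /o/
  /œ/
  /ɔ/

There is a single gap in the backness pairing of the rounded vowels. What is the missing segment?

/ɞ/

height            front     central   back    
high              y         ʉ         u       
high-mid          ø         ɵ         o       
low-mid           œ         —         ɔ       
The low-mid row has no central member, so the gap is the low-mid central rounded vowel /ɞ/.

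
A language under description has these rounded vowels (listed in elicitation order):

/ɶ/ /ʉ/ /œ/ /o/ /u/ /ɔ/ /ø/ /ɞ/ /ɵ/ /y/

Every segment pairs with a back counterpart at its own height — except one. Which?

High: /y/ ~ /ʉ/ ~ /u/
High-mid: /ø/ ~ /ɵ/ ~ /o/
Low-mid: /œ/ ~ /ɞ/ ~ /ɔ/
Low: only /ɶ/ (front); no back partner.
So /ɶ/ is the unpaired segment.

/ɶ/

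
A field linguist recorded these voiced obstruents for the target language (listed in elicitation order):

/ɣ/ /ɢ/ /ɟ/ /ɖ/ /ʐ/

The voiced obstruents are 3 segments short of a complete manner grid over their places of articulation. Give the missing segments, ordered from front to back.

Stop: /ɖ/ (retroflex), /ɟ/ (palatal), /ɢ/ (uvular).
Fricative: /ʐ/ (retroflex), /ɣ/ (velar).
Gaps, from front to back: palatal lacks fricative (/ʝ/); velar lacks stop (/ɡ/); uvular lacks fricative (/ʁ/).

/ʝ/, /ɡ/, /ʁ/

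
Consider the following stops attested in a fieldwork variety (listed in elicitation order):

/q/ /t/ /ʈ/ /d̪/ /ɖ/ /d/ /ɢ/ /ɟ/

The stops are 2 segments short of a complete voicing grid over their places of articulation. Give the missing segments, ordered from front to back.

/t̪/, /c/

place of articulation  voiceless  voiced  
dental            —         d̪      
alveolar          t         d       
retroflex         ʈ         ɖ       
palatal           —         ɟ       
uvular            q         ɢ       
Gaps, from front to back: dental lacks voiceless (/t̪/); palatal lacks voiceless (/c/).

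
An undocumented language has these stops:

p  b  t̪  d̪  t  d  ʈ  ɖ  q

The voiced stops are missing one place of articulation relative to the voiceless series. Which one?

place of articulation  voiceless  voiced  
bilabial          p         b       
dental            t̪        d̪      
alveolar          t         d       
retroflex         ʈ         ɖ       
uvular            q         —       
Every place of articulation has a voiced member except uvular, where /ɢ/ would be expected.

uvular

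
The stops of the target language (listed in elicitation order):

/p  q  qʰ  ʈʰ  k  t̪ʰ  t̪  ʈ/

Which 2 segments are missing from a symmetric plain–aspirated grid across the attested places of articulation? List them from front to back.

bilabial: plain /p/, aspirated —.
dental: plain /t̪/, aspirated /t̪ʰ/.
retroflex: plain /ʈ/, aspirated /ʈʰ/.
velar: plain /k/, aspirated —.
uvular: plain /q/, aspirated /qʰ/.
Gaps, from front to back: bilabial lacks aspirated (/pʰ/); velar lacks aspirated (/kʰ/).

/pʰ/, /kʰ/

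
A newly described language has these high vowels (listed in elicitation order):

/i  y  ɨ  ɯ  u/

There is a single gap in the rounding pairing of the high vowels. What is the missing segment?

/ʉ/

backness          unrounded  rounded 
front             i         y       
central           ɨ         —       
back              ɯ         u       
The central row has no rounded member, so the gap is the central rounded vowel /ʉ/.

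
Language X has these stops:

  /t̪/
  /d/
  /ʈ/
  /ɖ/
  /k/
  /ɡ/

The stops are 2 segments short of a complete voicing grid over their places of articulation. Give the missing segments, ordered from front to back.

/d̪/, /t/

dental: voiceless /t̪/, voiced —.
alveolar: voiceless —, voiced /d/.
retroflex: voiceless /ʈ/, voiced /ɖ/.
velar: voiceless /k/, voiced /ɡ/.
Gaps, from front to back: dental lacks voiced (/d̪/); alveolar lacks voiceless (/t/).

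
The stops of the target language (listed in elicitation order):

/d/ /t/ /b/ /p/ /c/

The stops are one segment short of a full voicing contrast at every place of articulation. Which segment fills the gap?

/ɟ/

place of articulation  voiceless  voiced  
bilabial          p         b       
alveolar          t         d       
palatal           c         —       
The palatal row has no voiced member, so the gap is the voiced palatal stop /ɟ/.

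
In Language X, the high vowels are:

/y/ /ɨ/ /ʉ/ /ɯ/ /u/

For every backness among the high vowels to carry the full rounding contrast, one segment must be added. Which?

front: unrounded —, rounded /y/.
central: unrounded /ɨ/, rounded /ʉ/.
back: unrounded /ɯ/, rounded /u/.
The front row has no unrounded member, so the gap is the front unrounded vowel /i/.

/i/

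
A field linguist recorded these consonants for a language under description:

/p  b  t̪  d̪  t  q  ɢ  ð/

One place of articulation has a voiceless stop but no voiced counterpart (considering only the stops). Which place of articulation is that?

place of articulation  voiceless  voiced  
bilabial          p         b       
dental            t̪        d̪      
alveolar          t         —       
uvular            q         ɢ       
Every place of articulation has a voiced member except alveolar, where /d/ would be expected.

alveolar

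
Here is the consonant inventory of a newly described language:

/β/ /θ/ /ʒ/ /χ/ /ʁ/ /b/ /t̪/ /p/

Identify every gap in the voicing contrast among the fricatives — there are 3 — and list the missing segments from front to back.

bilabial: voiceless —, voiced /β/.
dental: voiceless /θ/, voiced —.
postalveolar: voiceless —, voiced /ʒ/.
uvular: voiceless /χ/, voiced /ʁ/.
Gaps, from front to back: bilabial lacks voiceless (/ɸ/); dental lacks voiced (/ð/); postalveolar lacks voiceless (/ʃ/).

/ɸ/, /ð/, /ʃ/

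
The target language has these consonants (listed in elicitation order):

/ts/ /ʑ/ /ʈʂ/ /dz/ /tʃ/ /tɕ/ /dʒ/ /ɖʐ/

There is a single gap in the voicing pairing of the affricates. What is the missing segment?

/dʑ/

alveolar: voiceless /ts/, voiced /dz/.
postalveolar: voiceless /tʃ/, voiced /dʒ/.
retroflex: voiceless /ʈʂ/, voiced /ɖʐ/.
alveolo-palatal: voiceless /tɕ/, voiced —.
The alveolo-palatal row has no voiced member, so the gap is the voiced alveolo-palatal affricate /dʑ/.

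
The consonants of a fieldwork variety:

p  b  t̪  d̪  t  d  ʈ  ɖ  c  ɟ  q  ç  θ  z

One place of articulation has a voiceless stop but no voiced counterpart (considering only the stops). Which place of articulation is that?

uvular

Voiceless: /p/ (bilabial), /t̪/ (dental), /t/ (alveolar), /ʈ/ (retroflex), /c/ (palatal), /q/ (uvular).
Voiced: /b/ (bilabial), /d̪/ (dental), /d/ (alveolar), /ɖ/ (retroflex), /ɟ/ (palatal).
Every place of articulation has a voiced member except uvular, where /ɢ/ would be expected.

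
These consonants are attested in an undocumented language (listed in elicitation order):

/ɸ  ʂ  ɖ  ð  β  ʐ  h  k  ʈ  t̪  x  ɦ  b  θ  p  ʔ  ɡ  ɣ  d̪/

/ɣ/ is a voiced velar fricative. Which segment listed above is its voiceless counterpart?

The voiceless counterpart is a voiceless velar fricative — in this inventory, /x/.

/x/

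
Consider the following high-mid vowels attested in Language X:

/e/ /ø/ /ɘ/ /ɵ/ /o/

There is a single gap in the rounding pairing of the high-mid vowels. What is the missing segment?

Unrounded: /e/ (front), /ɘ/ (central).
Rounded: /ø/ (front), /ɵ/ (central), /o/ (back).
The back row has no unrounded member, so the gap is the back unrounded vowel /ɤ/.

/ɤ/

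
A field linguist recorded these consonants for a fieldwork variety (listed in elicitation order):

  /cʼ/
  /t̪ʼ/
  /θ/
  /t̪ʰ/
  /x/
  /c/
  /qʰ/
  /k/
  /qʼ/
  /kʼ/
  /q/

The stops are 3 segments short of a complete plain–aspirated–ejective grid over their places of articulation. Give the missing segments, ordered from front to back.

Plain: /c/ (palatal), /k/ (velar), /q/ (uvular).
Aspirated: /t̪ʰ/ (dental), /qʰ/ (uvular).
Ejective: /t̪ʼ/ (dental), /cʼ/ (palatal), /kʼ/ (velar), /qʼ/ (uvular).
Gaps, from front to back: dental lacks plain (/t̪/); palatal lacks aspirated (/cʰ/); velar lacks aspirated (/kʰ/).

/t̪/, /cʰ/, /kʰ/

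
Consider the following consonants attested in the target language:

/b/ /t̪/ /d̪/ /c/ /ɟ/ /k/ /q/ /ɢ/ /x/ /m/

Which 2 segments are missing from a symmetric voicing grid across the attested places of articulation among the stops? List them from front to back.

/p/, /ɡ/

place of articulation  voiceless  voiced  
bilabial          —         b       
dental            t̪        d̪      
palatal           c         ɟ       
velar             k         —       
uvular            q         ɢ       
Gaps, from front to back: bilabial lacks voiceless (/p/); velar lacks voiced (/ɡ/).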